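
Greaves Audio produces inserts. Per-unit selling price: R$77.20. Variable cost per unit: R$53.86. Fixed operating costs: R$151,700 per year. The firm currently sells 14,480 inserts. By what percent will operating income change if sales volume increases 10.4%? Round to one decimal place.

+18.9%

Contribution at this volume is 14,480 × R$23.34 = R$337,963.20.
EBIT = R$337,963.20 − R$151,700 = R$186,263.20.
DOL = contribution ÷ EBIT = R$337,963.20 ÷ R$186,263.20 = 1.8144.
So EBIT moves 1.8144 × (+10.4%) = +18.9%.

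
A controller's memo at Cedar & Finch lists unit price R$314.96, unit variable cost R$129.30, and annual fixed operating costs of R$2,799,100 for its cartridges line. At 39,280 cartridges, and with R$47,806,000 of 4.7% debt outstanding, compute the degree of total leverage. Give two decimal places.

3.25

Contribution at this volume is 39,280 × R$185.66 = R$7,292,724.80.
Subtracting fixed costs: EBIT = R$7,292,724.80 − R$2,799,100 = R$4,493,624.80. Interest = R$2,246,882.00, so EBIT − I = R$2,246,742.80.
Degree of total leverage = total CM / (EBIT − interest) = R$7,292,724.80 / R$2,246,742.80 = 3.2459.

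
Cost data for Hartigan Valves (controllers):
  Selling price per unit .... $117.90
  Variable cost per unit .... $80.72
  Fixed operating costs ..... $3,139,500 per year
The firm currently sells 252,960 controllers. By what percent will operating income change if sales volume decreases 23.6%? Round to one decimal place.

-35.4%

Contribution at this volume is 252,960 × $37.18 = $9,405,052.80.
EBIT = $9,405,052.80 − $3,139,500 = $6,265,552.80.
Degree of operating leverage = $9,405,052.80 / $6,265,552.80 = 1.5011.
Operating income changes by 1.5011 × -23.6% = -35.4%.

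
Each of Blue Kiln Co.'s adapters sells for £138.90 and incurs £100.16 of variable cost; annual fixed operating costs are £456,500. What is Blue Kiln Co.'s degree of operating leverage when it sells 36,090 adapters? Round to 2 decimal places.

1.48

Contribution at this volume is 36,090 × £38.74 = £1,398,126.60.
Subtracting fixed costs: EBIT = £1,398,126.60 − £456,500 = £941,626.60.
DOL = contribution ÷ EBIT = £1,398,126.60 ÷ £941,626.60 = 1.4848.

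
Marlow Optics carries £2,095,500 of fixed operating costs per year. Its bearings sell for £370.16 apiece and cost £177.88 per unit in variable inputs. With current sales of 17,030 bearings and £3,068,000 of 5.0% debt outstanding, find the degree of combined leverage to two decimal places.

3.19

At 17,030 units, contribution = 17,030 × £192.28 = £3,274,528.40.
Subtracting fixed costs: EBIT = £3,274,528.40 − £2,095,500 = £1,179,028.40. Interest = £153,400.00.
DOL = £3,274,528.40 ÷ £1,179,028.40 = 2.7773; DFL = £1,179,028.40 ÷ £1,025,628.40 = 1.1496.
DCL = DOL × DFL = 2.7773 × 1.1496 = 3.1928.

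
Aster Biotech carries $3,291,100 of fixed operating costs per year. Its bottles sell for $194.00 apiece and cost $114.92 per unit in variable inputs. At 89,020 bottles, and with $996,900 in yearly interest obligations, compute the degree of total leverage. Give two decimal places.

At 89,020 units, contribution = 89,020 × $79.08 = $7,039,701.60.
Subtracting fixed costs: EBIT = $7,039,701.60 − $3,291,100 = $3,748,601.60. Interest = $996,900.00.
DOL = $7,039,701.60 ÷ $3,748,601.60 = 1.8780; DFL = $3,748,601.60 ÷ $2,751,701.60 = 1.3623.
Combined leverage = 1.8780 × 1.3623 = 2.5584.

2.56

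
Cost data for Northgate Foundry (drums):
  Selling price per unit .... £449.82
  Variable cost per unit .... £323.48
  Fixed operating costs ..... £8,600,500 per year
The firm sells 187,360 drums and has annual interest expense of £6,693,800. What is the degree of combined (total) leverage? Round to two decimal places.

Contribution at this volume is 187,360 × £126.34 = £23,671,062.40.
Subtracting fixed costs: EBIT = £23,671,062.40 − £8,600,500 = £15,070,562.40. Interest = £6,693,800.00.
DOL = £23,671,062.40 ÷ £15,070,562.40 = 1.5707; DFL = £15,070,562.40 ÷ £8,376,762.40 = 1.7991.
DCL = DOL × DFL = 1.5707 × 1.7991 = 2.8258.

2.83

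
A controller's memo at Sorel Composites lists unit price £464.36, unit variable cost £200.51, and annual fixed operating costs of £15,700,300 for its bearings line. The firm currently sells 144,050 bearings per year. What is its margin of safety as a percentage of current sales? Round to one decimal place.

Unit CM = price − variable cost = £464.36 − £200.51 = £263.85. Break-even units = £15,700,300 ÷ £263.85 = 59,504.64; break-even revenue = 59,504.64 × £464.36 = £27,631,575.93.
Actual sales revenue = 144,050 × £464.36 = £66,891,058.00.
Margin of safety = (£66,891,058.00 − £27,631,575.93) ÷ £66,891,058.00 = 58.7%.

58.7%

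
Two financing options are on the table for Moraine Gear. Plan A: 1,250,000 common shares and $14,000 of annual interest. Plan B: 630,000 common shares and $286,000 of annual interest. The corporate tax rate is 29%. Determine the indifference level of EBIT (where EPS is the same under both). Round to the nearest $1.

$562,387

At indifference, (EBIT − 14,000)(1 − t)/1,250,000 = (EBIT − 286,000)(1 − t)/630,000.
Cancelling (1 − t) and cross-multiplying: 630,000·(EBIT − 14,000) = 1,250,000·(EBIT − 286,000).
Solving, EBIT = (286,000·1,250,000 − 14,000·630,000) / (1,250,000 − 630,000) = 348,680,000,000 / 620,000 = 562,387.10.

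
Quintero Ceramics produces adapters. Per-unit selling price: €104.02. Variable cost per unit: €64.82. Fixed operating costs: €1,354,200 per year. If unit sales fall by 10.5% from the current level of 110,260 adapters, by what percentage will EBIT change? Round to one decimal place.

-15.3%

At 110,260 units, contribution = 110,260 × €39.20 = €4,322,192.00.
EBIT = €4,322,192.00 − €1,354,200 = €2,967,992.00.
Degree of operating leverage = €4,322,192.00 / €2,967,992.00 = 1.4563.
%ΔEBIT = DOL × %ΔSales = 1.4563 × -10.5% = -15.3%.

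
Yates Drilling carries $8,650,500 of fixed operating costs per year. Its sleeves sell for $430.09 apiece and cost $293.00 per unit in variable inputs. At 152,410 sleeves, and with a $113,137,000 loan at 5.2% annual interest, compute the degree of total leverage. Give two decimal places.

3.29

At 152,410 units, contribution = 152,410 × $137.09 = $20,893,886.90.
EBIT = $20,893,886.90 − $8,650,500 = $12,243,386.90. Interest = $5,883,124.00.
DOL = $20,893,886.90 ÷ $12,243,386.90 = 1.7065; DFL = $12,243,386.90 ÷ $6,360,262.90 = 1.9250.
Combined leverage = 1.7065 × 1.9250 = 3.2850.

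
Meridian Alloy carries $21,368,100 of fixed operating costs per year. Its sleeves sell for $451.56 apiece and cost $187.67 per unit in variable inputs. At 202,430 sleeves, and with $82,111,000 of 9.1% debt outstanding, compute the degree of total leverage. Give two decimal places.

Contribution at this volume is 202,430 × $263.89 = $53,419,252.70.
Subtracting fixed costs: EBIT = $53,419,252.70 − $21,368,100 = $32,051,152.70. Interest = $7,472,101.00.
DOL = $53,419,252.70 ÷ $32,051,152.70 = 1.6667; DFL = $32,051,152.70 ÷ $24,579,051.70 = 1.3040.
DCL = DOL × DFL = 1.6667 × 1.3040 = 2.1734.

2.17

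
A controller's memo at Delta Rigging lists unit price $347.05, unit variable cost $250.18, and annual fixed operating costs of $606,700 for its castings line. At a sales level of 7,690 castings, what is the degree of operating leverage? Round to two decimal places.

5.39

Contribution at this volume is 7,690 × $96.87 = $744,930.30.
EBIT = $744,930.30 − $606,700 = $138,230.30.
So DOL = total CM / EBIT = $744,930.30 / $138,230.30 = 5.3891.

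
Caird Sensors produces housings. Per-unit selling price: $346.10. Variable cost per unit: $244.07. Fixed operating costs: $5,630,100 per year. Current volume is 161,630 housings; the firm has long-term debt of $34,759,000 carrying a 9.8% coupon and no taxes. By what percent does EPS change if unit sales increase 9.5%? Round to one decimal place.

Total contribution margin = 161,630 × $102.03 = $16,491,108.90.
EBIT = $16,491,108.90 − $5,630,100 = $10,861,008.90.
After interest of $3,406,382.00, pre-tax earnings = $7,454,626.90.
Degree of combined leverage = contribution ÷ (EBIT − I) = $16,491,108.90 ÷ $7,454,626.90 = 2.2122.
EPS therefore changes by 2.2122 × (+9.5%) = +21.0%.

+21.0%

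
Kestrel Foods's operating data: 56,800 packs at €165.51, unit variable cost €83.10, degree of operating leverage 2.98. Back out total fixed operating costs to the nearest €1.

€3,110,120

At 56,800 units, contribution = 56,800 × €82.41 = €4,680,888.00.
Since DOL = CM ÷ EBIT, EBIT = €4,680,888.00 ÷ 2.98 = €1,570,767.79.
And FC = contribution − EBIT = €4,680,888.00 − €1,570,767.79 = €3,110,120.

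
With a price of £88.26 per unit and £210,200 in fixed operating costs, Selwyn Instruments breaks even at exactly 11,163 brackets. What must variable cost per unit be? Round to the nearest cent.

£69.43

Contribution per unit must be FC / Q = £210,200 / 11,163 = £18.8301.
Hence VC = price − CM = £88.26 − £18.8301 = £69.43.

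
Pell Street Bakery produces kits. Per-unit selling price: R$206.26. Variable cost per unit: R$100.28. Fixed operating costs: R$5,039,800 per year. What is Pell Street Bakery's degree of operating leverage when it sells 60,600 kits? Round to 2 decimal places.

At 60,600 units, contribution = 60,600 × R$105.98 = R$6,422,388.00.
Subtracting fixed costs: EBIT = R$6,422,388.00 − R$5,039,800 = R$1,382,588.00.
Degree of operating leverage = R$6,422,388.00 / R$1,382,588.00 = 4.6452.

4.65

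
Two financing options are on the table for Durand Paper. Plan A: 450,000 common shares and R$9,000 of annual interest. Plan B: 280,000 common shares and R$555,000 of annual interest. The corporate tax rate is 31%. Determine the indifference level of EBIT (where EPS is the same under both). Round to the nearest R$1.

R$1,454,294

Set EPS_A = EPS_B: (EBIT − R$9,000)(1 − 0.31) ÷ 450,000 = (EBIT − R$555,000)(1 − 0.31) ÷ 280,000.
Cancelling (1 − t) and cross-multiplying: 280,000·(EBIT − 9,000) = 450,000·(EBIT − 555,000).
Solving, EBIT = (555,000·450,000 − 9,000·280,000) / (450,000 − 280,000) = 247,230,000,000 / 170,000 = 1,454,294.12.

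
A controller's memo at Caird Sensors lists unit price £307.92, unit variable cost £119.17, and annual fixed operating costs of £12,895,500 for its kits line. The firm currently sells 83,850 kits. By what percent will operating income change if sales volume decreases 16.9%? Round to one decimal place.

Contribution at this volume is 83,850 × £188.75 = £15,826,687.50.
Subtracting fixed costs: EBIT = £15,826,687.50 − £12,895,500 = £2,931,187.50.
So DOL = total CM / EBIT = £15,826,687.50 / £2,931,187.50 = 5.3994.
%ΔEBIT = DOL × %ΔSales = 5.3994 × -16.9% = -91.3%.

-91.3%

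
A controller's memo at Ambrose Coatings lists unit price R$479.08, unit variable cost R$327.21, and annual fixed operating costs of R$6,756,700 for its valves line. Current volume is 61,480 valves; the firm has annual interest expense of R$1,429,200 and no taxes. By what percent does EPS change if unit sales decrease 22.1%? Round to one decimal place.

-179.3%

Contribution at this volume is 61,480 × R$151.87 = R$9,336,967.60.
Subtracting fixed costs: EBIT = R$9,336,967.60 − R$6,756,700 = R$2,580,267.60.
Interest = R$1,429,200.00, so EBIT − I = R$1,151,067.60.
DCL = total CM / (EBIT − I) = R$9,336,967.60 / R$1,151,067.60 = 8.1116.
EPS therefore changes by 8.1116 × (-22.1%) = -179.3%.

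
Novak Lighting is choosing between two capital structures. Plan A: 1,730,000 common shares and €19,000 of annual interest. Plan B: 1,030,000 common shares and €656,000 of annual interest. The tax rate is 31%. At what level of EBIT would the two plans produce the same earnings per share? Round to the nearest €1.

€1,593,300

At indifference, (EBIT − 19,000)(1 − t)/1,730,000 = (EBIT − 656,000)(1 − t)/1,030,000.
Cancelling (1 − t) and cross-multiplying: 1,030,000·(EBIT − 19,000) = 1,730,000·(EBIT − 656,000).
Solving, EBIT = (656,000·1,730,000 − 19,000·1,030,000) / (1,730,000 − 1,030,000) = 1,115,310,000,000 / 700,000 = 1,593,300.00.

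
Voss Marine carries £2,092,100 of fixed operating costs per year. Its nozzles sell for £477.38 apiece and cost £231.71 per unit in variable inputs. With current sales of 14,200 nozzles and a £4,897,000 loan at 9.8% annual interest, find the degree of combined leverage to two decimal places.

At 14,200 units, contribution = 14,200 × £245.67 = £3,488,514.00.
EBIT = £3,488,514.00 − £2,092,100 = £1,396,414.00. Interest = £479,906.00, so EBIT − I = £916,508.00.
DCL = contribution ÷ (EBIT − I) = £3,488,514.00 ÷ £916,508.00 = 3.8063.

3.81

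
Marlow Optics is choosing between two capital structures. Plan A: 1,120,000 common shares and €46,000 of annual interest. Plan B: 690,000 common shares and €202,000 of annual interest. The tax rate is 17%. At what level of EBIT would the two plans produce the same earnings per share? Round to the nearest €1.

€452,326

At indifference, (EBIT − 46,000)(1 − t)/1,120,000 = (EBIT − 202,000)(1 − t)/690,000.
Cancelling (1 − t) and cross-multiplying: 690,000·(EBIT − 46,000) = 1,120,000·(EBIT − 202,000).
EBIT × (1,120,000 − 690,000) = 202,000 × 1,120,000 − 46,000 × 690,000 = 194,500,000,000, so EBIT = 194,500,000,000 ÷ 430,000 = 452,325.58.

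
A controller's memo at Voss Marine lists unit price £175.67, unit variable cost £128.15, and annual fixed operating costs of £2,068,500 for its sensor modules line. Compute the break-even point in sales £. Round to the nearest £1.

CM per unit = £175.67 − £128.15 = £47.52; CM ratio = £47.52 / £175.67 = 0.2705.
Break-even sales = FC ÷ CM ratio = £2,068,500 × £175.67 / £47.52 = £7,646,747.

£7,646,747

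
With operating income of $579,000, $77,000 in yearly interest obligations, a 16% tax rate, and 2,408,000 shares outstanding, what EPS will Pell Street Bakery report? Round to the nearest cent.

Interest = $77,000.00, so EBT = $579,000 − $77,000.00 = $502,000.00.
Net income = $502,000.00 × (1 − 0.16) = $421,680.00.
EPS = $421,680.00 ÷ 2,408,000 = $0.18.

$0.18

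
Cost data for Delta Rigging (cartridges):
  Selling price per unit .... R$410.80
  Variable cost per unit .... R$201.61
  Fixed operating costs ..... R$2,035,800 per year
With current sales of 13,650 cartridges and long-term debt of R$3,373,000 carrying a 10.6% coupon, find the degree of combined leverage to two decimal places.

6.18

Contribution at this volume is 13,650 × R$209.19 = R$2,855,443.50.
EBIT = R$2,855,443.50 − R$2,035,800 = R$819,643.50. Interest = R$357,538.00.
DOL = R$2,855,443.50 ÷ R$819,643.50 = 3.4838; DFL = R$819,643.50 ÷ R$462,105.50 = 1.7737.
Combined leverage = 3.4838 × 1.7737 = 6.1792.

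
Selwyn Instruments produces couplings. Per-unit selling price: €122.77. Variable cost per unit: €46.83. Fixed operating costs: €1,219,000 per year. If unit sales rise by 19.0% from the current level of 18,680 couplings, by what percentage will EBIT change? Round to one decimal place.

+135.1%

Contribution at this volume is 18,680 × €75.94 = €1,418,559.20.
Subtracting fixed costs: EBIT = €1,418,559.20 − €1,219,000 = €199,559.20.
So DOL = total CM / EBIT = €1,418,559.20 / €199,559.20 = 7.1085.
So EBIT moves 7.1085 × (+19.0%) = +135.1%.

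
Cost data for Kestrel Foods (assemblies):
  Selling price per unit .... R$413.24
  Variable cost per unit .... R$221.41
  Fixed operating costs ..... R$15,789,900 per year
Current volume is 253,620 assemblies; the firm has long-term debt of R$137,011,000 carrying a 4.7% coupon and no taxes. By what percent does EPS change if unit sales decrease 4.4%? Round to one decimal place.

At 253,620 units, contribution = 253,620 × R$191.83 = R$48,651,924.60.
EBIT = R$48,651,924.60 − R$15,789,900 = R$32,862,024.60.
After interest of R$6,439,517.00, pre-tax earnings = R$26,422,507.60.
DCL = total CM / (EBIT − I) = R$48,651,924.60 / R$26,422,507.60 = 1.8413.
%ΔEPS = DCL × %ΔSales = 1.8413 × -4.4% = -8.1%.

-8.1%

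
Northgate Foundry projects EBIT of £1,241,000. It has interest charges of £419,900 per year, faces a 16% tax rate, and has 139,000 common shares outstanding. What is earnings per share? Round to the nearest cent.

£4.96

Pre-tax income = £1,241,000 − £419,900.00 = £821,100.00.
Net income = £821,100.00 × (1 − 0.16) = £689,724.00.
EPS = £689,724.00 ÷ 139,000 = £4.96.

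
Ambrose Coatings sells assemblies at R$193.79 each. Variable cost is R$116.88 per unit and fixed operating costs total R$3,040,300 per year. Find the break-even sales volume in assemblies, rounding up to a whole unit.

39,531 assemblies

Contribution margin per unit = R$193.79 − R$116.88 = R$76.91.
Units to break even: R$3,040,300 ÷ R$76.91 = 39,530.62, rounded up to 39,531.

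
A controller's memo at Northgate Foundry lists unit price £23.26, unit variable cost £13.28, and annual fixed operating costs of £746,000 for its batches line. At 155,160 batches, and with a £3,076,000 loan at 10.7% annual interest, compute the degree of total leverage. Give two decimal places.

3.27

Total contribution margin = 155,160 × £9.98 = £1,548,496.80.
Subtracting fixed costs: EBIT = £1,548,496.80 − £746,000 = £802,496.80. Interest = £329,132.00, so EBIT − I = £473,364.80.
Degree of total leverage = total CM / (EBIT − interest) = £1,548,496.80 / £473,364.80 = 3.2713.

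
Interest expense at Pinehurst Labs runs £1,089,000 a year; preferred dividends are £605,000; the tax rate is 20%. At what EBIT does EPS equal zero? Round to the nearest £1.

£1,845,250

Grossing the preferred dividend up to pre-tax terms: £605,000 / (1 − 0.20) = £756,250.00.
Financial break-even EBIT = interest + D_p ÷ (1 − t) = £1,089,000 + £756,250.00 = £1,845,250.00.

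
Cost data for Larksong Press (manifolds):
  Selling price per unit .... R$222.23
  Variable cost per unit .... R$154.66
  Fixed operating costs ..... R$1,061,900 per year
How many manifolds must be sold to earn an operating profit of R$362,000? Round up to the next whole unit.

Each unit contributes R$222.23 − R$154.66 = R$67.57.
Units = (FC + target) / CM = (R$1,061,900 + R$362,000) / R$67.57 = 21,072.96, so 21,073 manifolds.

21,073 manifolds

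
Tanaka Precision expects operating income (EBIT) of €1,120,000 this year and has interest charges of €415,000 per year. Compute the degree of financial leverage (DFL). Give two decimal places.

1.59

Annual interest charges come to €415,000.00.
DFL = EBIT ÷ (EBIT − I) = €1,120,000 ÷ (€1,120,000 − €415,000.00) = €1,120,000 ÷ €705,000.00 = 1.5887.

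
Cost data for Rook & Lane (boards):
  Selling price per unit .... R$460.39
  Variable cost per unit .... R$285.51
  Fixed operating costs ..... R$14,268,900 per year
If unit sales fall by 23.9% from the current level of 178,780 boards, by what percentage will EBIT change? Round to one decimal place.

Total contribution margin = 178,780 × R$174.88 = R$31,265,046.40.
EBIT = R$31,265,046.40 − R$14,268,900 = R$16,996,146.40.
So DOL = total CM / EBIT = R$31,265,046.40 / R$16,996,146.40 = 1.8395.
So EBIT moves 1.8395 × (-23.9%) = -44.0%.

-44.0%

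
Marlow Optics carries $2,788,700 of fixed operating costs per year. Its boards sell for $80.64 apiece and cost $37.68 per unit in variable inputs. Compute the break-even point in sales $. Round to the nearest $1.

$5,234,655

CM per unit = $80.64 − $37.68 = $42.96; CM ratio = $42.96 / $80.64 = 0.5327.
Break-even revenue = fixed costs × price ÷ CM = $2,788,700 × $80.64 ÷ $42.96 = $5,234,655.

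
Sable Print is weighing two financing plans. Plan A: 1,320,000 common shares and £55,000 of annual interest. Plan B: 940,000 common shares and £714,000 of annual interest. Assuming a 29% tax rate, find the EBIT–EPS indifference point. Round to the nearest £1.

Set EPS_A = EPS_B: (EBIT − £55,000)(1 − 0.29) ÷ 1,320,000 = (EBIT − £714,000)(1 − 0.29) ÷ 940,000.
Cancelling (1 − t) and cross-multiplying: 940,000·(EBIT − 55,000) = 1,320,000·(EBIT − 714,000).
Solving, EBIT = (714,000·1,320,000 − 55,000·940,000) / (1,320,000 − 940,000) = 890,780,000,000 / 380,000 = 2,344,157.89.

£2,344,158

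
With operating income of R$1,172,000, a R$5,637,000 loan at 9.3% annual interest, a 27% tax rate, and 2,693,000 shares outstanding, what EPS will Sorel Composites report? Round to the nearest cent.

Pre-tax income = R$1,172,000 − R$524,241.00 = R$647,759.00.
After tax at 27%: net income = R$647,759.00 × 0.73 = R$472,864.07.
Per share: R$472,864.07 / 2,693,000 shares = R$0.18.

R$0.18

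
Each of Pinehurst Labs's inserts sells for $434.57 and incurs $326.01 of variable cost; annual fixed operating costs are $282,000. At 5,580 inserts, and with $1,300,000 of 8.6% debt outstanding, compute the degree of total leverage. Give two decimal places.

2.86

At 5,580 units, contribution = 5,580 × $108.56 = $605,764.80.
Subtracting fixed costs: EBIT = $605,764.80 − $282,000 = $323,764.80. Interest = $111,800.00.
DOL = $605,764.80 ÷ $323,764.80 = 1.8710; DFL = $323,764.80 ÷ $211,964.80 = 1.5274.
Combined leverage = 1.8710 × 1.5274 = 2.8578.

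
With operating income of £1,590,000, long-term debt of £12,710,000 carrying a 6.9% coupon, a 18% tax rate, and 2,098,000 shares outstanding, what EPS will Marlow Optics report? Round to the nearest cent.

Pre-tax income = £1,590,000 − £876,990.00 = £713,010.00.
After tax at 18%: net income = £713,010.00 × 0.82 = £584,668.20.
EPS = £584,668.20 ÷ 2,098,000 = £0.28.

£0.28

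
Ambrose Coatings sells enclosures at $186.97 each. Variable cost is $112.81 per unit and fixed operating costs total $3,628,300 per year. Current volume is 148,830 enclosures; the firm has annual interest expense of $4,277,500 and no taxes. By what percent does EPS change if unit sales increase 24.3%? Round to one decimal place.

At 148,830 units, contribution = 148,830 × $74.16 = $11,037,232.80.
Subtracting fixed costs: EBIT = $11,037,232.80 − $3,628,300 = $7,408,932.80.
Interest = $4,277,500.00, so EBIT − I = $3,131,432.80.
DCL = total CM / (EBIT − I) = $11,037,232.80 / $3,131,432.80 = 3.5247.
EPS therefore changes by 3.5247 × (+24.3%) = +85.6%.

+85.6%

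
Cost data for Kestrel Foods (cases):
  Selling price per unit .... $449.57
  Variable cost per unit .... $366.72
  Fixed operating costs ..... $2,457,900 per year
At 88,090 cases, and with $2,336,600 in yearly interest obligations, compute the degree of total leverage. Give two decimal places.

2.91

Contribution at this volume is 88,090 × $82.85 = $7,298,256.50.
EBIT = $7,298,256.50 − $2,457,900 = $4,840,356.50. Interest = $2,336,600.00.
DOL = $7,298,256.50 ÷ $4,840,356.50 = 1.5078; DFL = $4,840,356.50 ÷ $2,503,756.50 = 1.9332.
Combined leverage = 1.5078 × 1.9332 = 2.9149.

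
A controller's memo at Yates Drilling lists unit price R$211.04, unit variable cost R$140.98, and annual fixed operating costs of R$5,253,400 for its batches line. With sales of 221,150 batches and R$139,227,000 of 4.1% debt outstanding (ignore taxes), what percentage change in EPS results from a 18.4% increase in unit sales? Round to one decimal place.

At 221,150 units, contribution = 221,150 × R$70.06 = R$15,493,769.00.
EBIT = R$15,493,769.00 − R$5,253,400 = R$10,240,369.00.
After interest of R$5,708,307.00, pre-tax earnings = R$4,532,062.00.
Degree of combined leverage = contribution ÷ (EBIT − I) = R$15,493,769.00 ÷ R$4,532,062.00 = 3.4187.
%ΔEPS = DCL × %ΔSales = 3.4187 × +18.4% = +62.9%.

+62.9%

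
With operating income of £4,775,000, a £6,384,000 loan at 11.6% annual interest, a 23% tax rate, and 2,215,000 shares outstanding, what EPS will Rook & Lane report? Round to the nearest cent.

Interest = £740,544.00, so EBT = £4,775,000 − £740,544.00 = £4,034,456.00.
After tax at 23%: net income = £4,034,456.00 × 0.77 = £3,106,531.12.
Per share: £3,106,531.12 / 2,215,000 shares = £1.40.

£1.40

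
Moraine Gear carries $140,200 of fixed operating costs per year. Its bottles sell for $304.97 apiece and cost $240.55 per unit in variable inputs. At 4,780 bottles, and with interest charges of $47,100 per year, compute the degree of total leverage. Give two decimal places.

Contribution at this volume is 4,780 × $64.42 = $307,927.60.
Subtracting fixed costs: EBIT = $307,927.60 − $140,200 = $167,727.60. Interest = $47,100.00, so EBIT − I = $120,627.60.
DCL = contribution ÷ (EBIT − I) = $307,927.60 ÷ $120,627.60 = 2.5527.

2.55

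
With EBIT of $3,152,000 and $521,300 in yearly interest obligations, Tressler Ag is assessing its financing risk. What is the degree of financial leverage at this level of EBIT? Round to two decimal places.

1.20

Interest = $521,300.00.
DFL = EBIT ÷ (EBIT − I) = $3,152,000 ÷ ($3,152,000 − $521,300.00) = $3,152,000 ÷ $2,630,700.00 = 1.1982.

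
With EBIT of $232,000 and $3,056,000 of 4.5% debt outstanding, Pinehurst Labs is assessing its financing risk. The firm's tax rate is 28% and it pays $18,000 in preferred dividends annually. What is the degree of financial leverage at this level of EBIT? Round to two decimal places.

3.34

Annual interest charges come to $137,520.00.
Preferred dividends grossed up pre-tax: $18,000 / (1 − 0.28) = $25,000.00.
DFL = EBIT ÷ [EBIT − I − D_p/(1−t)] = $232,000 ÷ [$232,000 − $137,520.00 − $25,000.00] = $232,000 ÷ $69,480.00 = 3.3391.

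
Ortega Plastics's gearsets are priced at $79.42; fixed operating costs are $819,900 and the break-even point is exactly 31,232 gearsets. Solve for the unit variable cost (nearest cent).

$53.17

At break-even, FC = Q × (P − VC), so P − VC = $819,900 ÷ 31,232 = $26.2519.
Variable cost per unit = $79.42 − $26.2519 = $53.17.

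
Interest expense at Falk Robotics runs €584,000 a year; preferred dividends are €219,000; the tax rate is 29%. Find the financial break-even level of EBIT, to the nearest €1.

Preferred dividends are paid after tax, so their pre-tax equivalent is €219,000 ÷ (1 − 0.29) = €308,450.70.
EPS = 0 when EBIT covers interest plus the pre-tax preferred burden: €584,000 + €308,450.70 = €892,450.70.

€892,451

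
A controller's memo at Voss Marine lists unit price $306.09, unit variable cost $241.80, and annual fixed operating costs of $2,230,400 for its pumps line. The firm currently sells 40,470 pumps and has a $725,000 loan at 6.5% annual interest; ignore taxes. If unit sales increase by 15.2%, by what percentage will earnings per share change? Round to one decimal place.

+122.0%

Contribution at this volume is 40,470 × $64.29 = $2,601,816.30.
EBIT = $2,601,816.30 − $2,230,400 = $371,416.30.
After interest of $47,125.00, pre-tax earnings = $324,291.30.
Degree of combined leverage = contribution ÷ (EBIT − I) = $2,601,816.30 ÷ $324,291.30 = 8.0231.
EPS therefore changes by 8.0231 × (+15.2%) = +122.0%.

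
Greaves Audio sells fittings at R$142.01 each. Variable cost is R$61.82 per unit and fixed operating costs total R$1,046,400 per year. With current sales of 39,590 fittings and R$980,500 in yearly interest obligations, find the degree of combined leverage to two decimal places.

Contribution at this volume is 39,590 × R$80.19 = R$3,174,722.10.
Subtracting fixed costs: EBIT = R$3,174,722.10 − R$1,046,400 = R$2,128,322.10. Interest = R$980,500.00.
DOL = R$3,174,722.10 ÷ R$2,128,322.10 = 1.4917; DFL = R$2,128,322.10 ÷ R$1,147,822.10 = 1.8542.
DCL = DOL × DFL = 1.4917 × 1.8542 = 2.7659.

2.77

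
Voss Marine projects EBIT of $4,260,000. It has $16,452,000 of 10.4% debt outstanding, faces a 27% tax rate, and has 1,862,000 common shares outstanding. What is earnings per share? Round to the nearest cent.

$1.00

Pre-tax income = $4,260,000 − $1,711,008.00 = $2,548,992.00.
After tax at 27%: net income = $2,548,992.00 × 0.73 = $1,860,764.16.
EPS = $1,860,764.16 ÷ 1,862,000 = $1.00.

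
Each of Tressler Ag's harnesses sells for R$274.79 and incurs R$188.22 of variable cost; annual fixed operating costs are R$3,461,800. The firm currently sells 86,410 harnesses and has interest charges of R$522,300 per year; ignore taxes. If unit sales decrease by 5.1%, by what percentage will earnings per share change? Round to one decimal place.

-10.9%

At 86,410 units, contribution = 86,410 × R$86.57 = R$7,480,513.70.
Subtracting fixed costs: EBIT = R$7,480,513.70 − R$3,461,800 = R$4,018,713.70.
After interest of R$522,300.00, pre-tax earnings = R$3,496,413.70.
Degree of combined leverage = contribution ÷ (EBIT − I) = R$7,480,513.70 ÷ R$3,496,413.70 = 2.1395.
EPS therefore changes by 2.1395 × (-5.1%) = -10.9%.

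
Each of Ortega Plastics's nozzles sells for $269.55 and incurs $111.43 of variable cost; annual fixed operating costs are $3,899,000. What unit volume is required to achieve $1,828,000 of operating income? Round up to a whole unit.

Each unit contributes $269.55 − $111.43 = $158.12.
Need Q such that Q × $158.12 − $3,899,000 = $1,828,000, i.e. Q = $5,727,000 / $158.12 = 36,219.33 → 36,220.

36,220 nozzles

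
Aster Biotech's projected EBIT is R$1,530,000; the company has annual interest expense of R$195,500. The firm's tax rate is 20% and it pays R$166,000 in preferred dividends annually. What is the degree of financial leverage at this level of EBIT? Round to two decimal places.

1.36

Annual interest charges come to R$195,500.00.
Preferred dividends grossed up pre-tax: R$166,000 / (1 − 0.20) = R$207,500.00.
DFL = EBIT ÷ [EBIT − I − D_p/(1−t)] = R$1,530,000 ÷ [R$1,530,000 − R$195,500.00 − R$207,500.00] = R$1,530,000 ÷ R$1,127,000.00 = 1.3576.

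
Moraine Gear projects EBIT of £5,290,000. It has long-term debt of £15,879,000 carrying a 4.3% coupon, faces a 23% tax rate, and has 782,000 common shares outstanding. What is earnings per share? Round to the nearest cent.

Pre-tax income = £5,290,000 − £682,797.00 = £4,607,203.00.
After tax at 23%: net income = £4,607,203.00 × 0.77 = £3,547,546.31.
Per share: £3,547,546.31 / 782,000 shares = £4.54.

£4.54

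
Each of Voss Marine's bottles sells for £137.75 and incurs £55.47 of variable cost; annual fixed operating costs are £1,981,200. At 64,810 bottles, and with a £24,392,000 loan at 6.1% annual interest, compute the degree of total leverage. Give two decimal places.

At 64,810 units, contribution = 64,810 × £82.28 = £5,332,566.80.
Subtracting fixed costs: EBIT = £5,332,566.80 − £1,981,200 = £3,351,366.80. Interest = £1,487,912.00, so EBIT − I = £1,863,454.80.
DCL = contribution ÷ (EBIT − I) = £5,332,566.80 ÷ £1,863,454.80 = 2.8617.

2.86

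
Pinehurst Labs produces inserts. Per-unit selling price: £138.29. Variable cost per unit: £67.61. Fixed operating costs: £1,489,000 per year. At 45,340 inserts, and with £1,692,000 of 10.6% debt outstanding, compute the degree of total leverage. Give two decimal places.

Total contribution margin = 45,340 × £70.68 = £3,204,631.20.
EBIT = £3,204,631.20 − £1,489,000 = £1,715,631.20. Interest = £179,352.00.
DOL = £3,204,631.20 ÷ £1,715,631.20 = 1.8679; DFL = £1,715,631.20 ÷ £1,536,279.20 = 1.1167.
Combined leverage = 1.8679 × 1.1167 = 2.0859.

2.09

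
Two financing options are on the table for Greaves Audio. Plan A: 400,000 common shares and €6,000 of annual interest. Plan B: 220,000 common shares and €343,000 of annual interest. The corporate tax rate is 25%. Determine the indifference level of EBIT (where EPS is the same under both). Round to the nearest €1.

At indifference, (EBIT − 6,000)(1 − t)/400,000 = (EBIT − 343,000)(1 − t)/220,000.
The (1 − t) factor cancels: (EBIT − 6,000) × 220,000 = (EBIT − 343,000) × 400,000.
EBIT × (400,000 − 220,000) = 343,000 × 400,000 − 6,000 × 220,000 = 135,880,000,000, so EBIT = 135,880,000,000 ÷ 180,000 = 754,888.89.

€754,889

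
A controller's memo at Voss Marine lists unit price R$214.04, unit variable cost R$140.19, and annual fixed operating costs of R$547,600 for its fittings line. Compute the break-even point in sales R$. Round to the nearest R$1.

R$1,587,113

CM per unit = R$214.04 − R$140.19 = R$73.85; CM ratio = R$73.85 / R$214.04 = 0.3450.
Break-even sales = FC ÷ CM ratio = R$547,600 × R$214.04 / R$73.85 = R$1,587,113.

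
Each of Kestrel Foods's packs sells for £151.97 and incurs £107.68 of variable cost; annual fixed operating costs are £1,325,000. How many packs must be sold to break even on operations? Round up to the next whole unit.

29,917 packs

Each unit contributes £151.97 − £107.68 = £44.29.
Break-even Q = £1,325,000 / £44.29 = 29,916.46 → 29,917 packs.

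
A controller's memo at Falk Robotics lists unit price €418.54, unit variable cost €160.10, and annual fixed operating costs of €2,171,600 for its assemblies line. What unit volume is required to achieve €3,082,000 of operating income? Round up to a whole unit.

20,329 assemblies

Each unit contributes €418.54 − €160.10 = €258.44.
Units = (FC + target) / CM = (€2,171,600 + €3,082,000) / €258.44 = 20,328.12, so 20,329 assemblies.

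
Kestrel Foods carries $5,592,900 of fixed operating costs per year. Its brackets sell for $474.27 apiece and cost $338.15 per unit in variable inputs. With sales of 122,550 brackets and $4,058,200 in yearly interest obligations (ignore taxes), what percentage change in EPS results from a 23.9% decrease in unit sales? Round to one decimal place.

Total contribution margin = 122,550 × $136.12 = $16,681,506.00.
EBIT = $16,681,506.00 − $5,592,900 = $11,088,606.00.
Interest = $4,058,200.00, so EBIT − I = $7,030,406.00.
Degree of combined leverage = contribution ÷ (EBIT − I) = $16,681,506.00 ÷ $7,030,406.00 = 2.3728.
%ΔEPS = DCL × %ΔSales = 2.3728 × -23.9% = -56.7%.

-56.7%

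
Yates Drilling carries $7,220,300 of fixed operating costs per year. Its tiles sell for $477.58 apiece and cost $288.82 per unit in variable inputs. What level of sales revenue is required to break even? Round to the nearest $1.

Contribution margin per unit = $477.58 − $288.82 = $188.76, a CM ratio of $188.76 ÷ $477.58 = 0.3952.
Break-even revenue = fixed costs × price ÷ CM = $7,220,300 × $477.58 ÷ $188.76 = $18,268,017.

$18,268,017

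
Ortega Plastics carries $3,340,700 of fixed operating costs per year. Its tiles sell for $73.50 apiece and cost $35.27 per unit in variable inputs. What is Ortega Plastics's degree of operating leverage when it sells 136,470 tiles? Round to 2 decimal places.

2.78

Contribution at this volume is 136,470 × $38.23 = $5,217,248.10.
Operating income = contribution − fixed costs = $5,217,248.10 − $3,340,700 = $1,876,548.10.
Degree of operating leverage = $5,217,248.10 / $1,876,548.10 = 2.7802.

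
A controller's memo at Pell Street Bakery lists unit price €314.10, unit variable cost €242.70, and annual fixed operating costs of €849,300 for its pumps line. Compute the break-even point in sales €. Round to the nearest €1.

€3,736,206

CM per unit = €314.10 − €242.70 = €71.40; CM ratio = €71.40 / €314.10 = 0.2273.
Break-even sales = FC ÷ CM ratio = €849,300 × €314.10 / €71.40 = €3,736,206.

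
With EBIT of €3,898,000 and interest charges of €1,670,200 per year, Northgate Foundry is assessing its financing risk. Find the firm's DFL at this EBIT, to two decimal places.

1.75

Interest = €1,670,200.00.
Degree of financial leverage = EBIT / (EBIT − interest) = €3,898,000 / €2,227,800.00 = 1.7497.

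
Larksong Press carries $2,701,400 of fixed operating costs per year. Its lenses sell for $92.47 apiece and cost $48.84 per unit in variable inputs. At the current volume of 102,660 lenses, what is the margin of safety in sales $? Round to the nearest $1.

$3,767,587

Each unit contributes $92.47 − $48.84 = $43.63. Break-even units = $2,701,400 ÷ $43.63 = 61,916.11; break-even revenue = 61,916.11 × $92.47 = $5,725,382.95.
Current sales = 102,660 × $92.47 = $9,492,970.20.
Margin of safety = $9,492,970.20 − $5,725,382.95 = $3,767,587.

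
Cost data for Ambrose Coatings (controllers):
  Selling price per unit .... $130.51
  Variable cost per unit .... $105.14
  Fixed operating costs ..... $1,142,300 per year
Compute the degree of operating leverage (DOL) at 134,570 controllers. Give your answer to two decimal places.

Contribution at this volume is 134,570 × $25.37 = $3,414,040.90.
Operating income = contribution − fixed costs = $3,414,040.90 − $1,142,300 = $2,271,740.90.
DOL = contribution ÷ EBIT = $3,414,040.90 ÷ $2,271,740.90 = 1.5028.

1.50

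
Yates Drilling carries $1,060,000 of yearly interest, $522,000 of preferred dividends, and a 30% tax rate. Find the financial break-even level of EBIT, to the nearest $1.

$1,805,714

Preferred dividends are paid after tax, so their pre-tax equivalent is $522,000 ÷ (1 − 0.30) = $745,714.29.
Financial break-even EBIT = interest + D_p ÷ (1 − t) = $1,060,000 + $745,714.29 = $1,805,714.29.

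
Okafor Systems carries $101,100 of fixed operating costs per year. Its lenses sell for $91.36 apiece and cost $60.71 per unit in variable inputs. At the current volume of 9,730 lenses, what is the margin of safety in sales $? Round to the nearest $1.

Contribution margin per unit = $91.36 − $60.71 = $30.65. Break-even units = $101,100 ÷ $30.65 = 3,298.53; break-even revenue = 3,298.53 × $91.36 = $301,353.87.
Current sales = 9,730 × $91.36 = $888,932.80.
Margin of safety = $888,932.80 − $301,353.87 = $587,579.

$587,579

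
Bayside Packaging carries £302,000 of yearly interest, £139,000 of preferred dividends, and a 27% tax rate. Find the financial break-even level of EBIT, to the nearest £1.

Preferred dividends are paid after tax, so their pre-tax equivalent is £139,000 ÷ (1 − 0.27) = £190,410.96.
EPS = 0 when EBIT covers interest plus the pre-tax preferred burden: £302,000 + £190,410.96 = £492,410.96.

£492,411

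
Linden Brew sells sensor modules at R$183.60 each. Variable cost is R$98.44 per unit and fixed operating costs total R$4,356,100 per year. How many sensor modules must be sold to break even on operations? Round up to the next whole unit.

51,152 sensor modules

Unit CM = price − variable cost = R$183.60 − R$98.44 = R$85.16.
Break-even Q = R$4,356,100 / R$85.16 = 51,151.95 → 51,152 sensor modules.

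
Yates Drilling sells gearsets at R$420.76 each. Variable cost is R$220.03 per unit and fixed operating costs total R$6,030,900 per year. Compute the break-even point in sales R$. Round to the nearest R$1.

R$12,641,665

Contribution margin per unit = R$420.76 − R$220.03 = R$200.73, a CM ratio of R$200.73 ÷ R$420.76 = 0.4771.
Break-even revenue = fixed costs × price ÷ CM = R$6,030,900 × R$420.76 ÷ R$200.73 = R$12,641,665.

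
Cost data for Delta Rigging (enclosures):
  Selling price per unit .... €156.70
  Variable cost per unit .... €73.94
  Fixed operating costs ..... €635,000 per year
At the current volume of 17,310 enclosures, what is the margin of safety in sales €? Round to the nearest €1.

Each unit contributes €156.70 − €73.94 = €82.76. Break-even units = €635,000 ÷ €82.76 = 7,672.79; break-even revenue = 7,672.79 × €156.70 = €1,202,326.00.
Actual sales revenue = 17,310 × €156.70 = €2,712,477.00.
Margin of safety = €2,712,477.00 − €1,202,326.00 = €1,510,151.

€1,510,151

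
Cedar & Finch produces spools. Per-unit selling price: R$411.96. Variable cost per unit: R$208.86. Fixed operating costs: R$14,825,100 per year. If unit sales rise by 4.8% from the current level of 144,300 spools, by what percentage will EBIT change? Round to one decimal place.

At 144,300 units, contribution = 144,300 × R$203.10 = R$29,307,330.00.
EBIT = R$29,307,330.00 − R$14,825,100 = R$14,482,230.00.
DOL = contribution ÷ EBIT = R$29,307,330.00 ÷ R$14,482,230.00 = 2.0237.
So EBIT moves 2.0237 × (+4.8%) = +9.7%.

+9.7%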